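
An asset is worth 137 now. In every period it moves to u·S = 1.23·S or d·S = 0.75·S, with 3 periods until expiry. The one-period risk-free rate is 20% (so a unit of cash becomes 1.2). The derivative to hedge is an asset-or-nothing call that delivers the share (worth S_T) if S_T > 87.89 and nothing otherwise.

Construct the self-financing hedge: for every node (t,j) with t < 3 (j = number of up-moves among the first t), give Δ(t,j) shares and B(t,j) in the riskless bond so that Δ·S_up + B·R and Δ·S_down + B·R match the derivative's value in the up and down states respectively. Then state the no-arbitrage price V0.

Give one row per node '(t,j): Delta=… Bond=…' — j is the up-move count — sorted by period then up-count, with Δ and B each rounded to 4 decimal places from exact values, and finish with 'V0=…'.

Risk-neutral probability p* = (R−d)/(u−d) = (1.2−0.75)/(1.23−0.75) = 0.9375.
Terminal payoffs: V(3,0)=0.0000, V(3,1)=94.7869, V(3,2)=155.4505, V(3,3)=254.9388
Node (2,0) S=77.0625: V=(p*·94.7869+(1−p*)·0.0000)/1.2=74.0522; Δ=(94.7869−0.0000)/(94.7869−57.7969)=2.5625; B=V−Δ·S=-123.4204
Node (2,1) S=126.3825: V=(p*·155.4505+(1−p*)·94.7869)/1.2=126.3825; Δ=(155.4505−94.7869)/(155.4505−94.7869)=1.0000; B=V−Δ·S=0.0000
Node (2,2) S=207.2673: V=(p*·254.9388+(1−p*)·155.4505)/1.2=207.2673; Δ=(254.9388−155.4505)/(254.9388−155.4505)=1.0000; B=V−Δ·S=0.0000
Node (1,0) S=102.7500: V=(p*·126.3825+(1−p*)·74.0522)/1.2=102.5932; Δ=(126.3825−74.0522)/(126.3825−77.0625)=1.0610; B=V−Δ·S=-6.4281
Node (1,1) S=168.5100: V=(p*·207.2673+(1−p*)·126.3825)/1.2=168.5100; Δ=(207.2673−126.3825)/(207.2673−126.3825)=1.0000; B=V−Δ·S=0.0000
Node (0,0) S=137.0000: V=(p*·168.5100+(1−p*)·102.5932)/1.2=136.9918; Δ=(168.5100−102.5932)/(168.5100−102.7500)=1.0024; B=V−Δ·S=-0.3348
Root portfolio cost Δ·137+B reproduces V0=136.9918.

(0,0): Delta=1.0024 Bond=-0.3348
(1,0): Delta=1.0610 Bond=-6.4281
(1,1): Delta=1.0000 Bond=0.0000
(2,0): Delta=2.5625 Bond=-123.4204
(2,1): Delta=1.0000 Bond=0.0000
(2,2): Delta=1.0000 Bond=0.0000
V0=136.9918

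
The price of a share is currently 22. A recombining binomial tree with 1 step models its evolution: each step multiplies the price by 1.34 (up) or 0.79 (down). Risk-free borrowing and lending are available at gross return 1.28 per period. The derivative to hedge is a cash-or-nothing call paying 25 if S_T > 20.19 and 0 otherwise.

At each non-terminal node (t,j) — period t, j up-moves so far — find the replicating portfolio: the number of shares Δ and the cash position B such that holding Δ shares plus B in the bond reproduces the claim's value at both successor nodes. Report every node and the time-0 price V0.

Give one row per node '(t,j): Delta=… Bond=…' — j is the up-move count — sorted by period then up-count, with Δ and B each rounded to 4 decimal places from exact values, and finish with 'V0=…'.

(0,0): Delta=2.0661 Bond=-28.0540
V0=17.4006

Risk-neutral probability p* = (R−d)/(u−d) = (1.28−0.79)/(1.34−0.79) = 0.8909.
Terminal payoffs: V(1,0)=0.0000, V(1,1)=25.0000
  t=0,j=0: stock 22.0000 → up 29.4800 (V=25.0000), down 17.3800 (V=0.0000). Price 17.4006; hedge Δ=2.0661, bond B=-28.0540.
Root portfolio cost Δ·22+B reproduces V0=17.4006.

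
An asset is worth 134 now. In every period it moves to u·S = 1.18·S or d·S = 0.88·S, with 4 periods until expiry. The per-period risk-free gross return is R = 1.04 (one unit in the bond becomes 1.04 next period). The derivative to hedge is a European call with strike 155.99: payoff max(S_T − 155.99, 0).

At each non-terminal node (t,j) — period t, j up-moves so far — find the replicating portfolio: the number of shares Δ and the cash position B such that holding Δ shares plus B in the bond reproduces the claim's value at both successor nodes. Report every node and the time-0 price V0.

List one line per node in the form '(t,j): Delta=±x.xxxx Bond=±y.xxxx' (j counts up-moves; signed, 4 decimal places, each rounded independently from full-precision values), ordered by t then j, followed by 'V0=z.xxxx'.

(0,0): Delta=0.5541 Bond=-57.9285
(1,0): Delta=0.2807 Bond=-28.0058
(1,1): Delta=0.7325 Bond=-88.4554
(2,0): Delta=0.0000 Bond=0.0000
(2,1): Delta=0.4638 Bond=-54.6114
(2,2): Delta=0.9078 Bond=-124.7031
(3,0): Delta=0.0000 Bond=0.0000
(3,1): Delta=0.0000 Bond=0.0000
(3,2): Delta=0.7665 Bond=-106.4922
(3,3): Delta=1.0000 Bond=-149.9904
V0=16.3188

No-arbitrage ⇒ martingale measure with p* = (R−d)/(u−d) = 0.5333.
Terminal payoffs: V(4,0)=0.0000, V(4,1)=0.0000, V(4,2)=0.0000, V(4,3)=37.7563, V(4,4)=103.8062
  t=3,j=0: stock 91.3172 → up 107.7544 (V=0.0000), down 80.3592 (V=0.0000). Price 0.0000; hedge Δ=0.0000, bond B=0.0000.
  t=3,j=1: stock 122.4481 → up 144.4888 (V=0.0000), down 107.7544 (V=0.0000). Price 0.0000; hedge Δ=0.0000, bond B=0.0000.
  t=3,j=2: stock 164.1918 → up 193.7463 (V=37.7563), down 144.4888 (V=0.0000). Price 19.3622; hedge Δ=0.7665, bond B=-106.4922.
  t=3,j=3: stock 220.1663 → up 259.7962 (V=103.8062), down 193.7463 (V=37.7563). Price 70.1759; hedge Δ=1.0000, bond B=-149.9904.
  t=2,j=0: stock 103.7696 → up 122.4481 (V=0.0000), down 91.3172 (V=0.0000). Price 0.0000; hedge Δ=0.0000, bond B=0.0000.
  t=2,j=1: stock 139.1456 → up 164.1918 (V=19.3622), down 122.4481 (V=0.0000). Price 9.9293; hedge Δ=0.4638, bond B=-54.6114.
  t=2,j=2: stock 186.5816 → up 220.1663 (V=70.1759), down 164.1918 (V=19.3622). Price 44.6758; hedge Δ=0.9078, bond B=-124.7031.
  t=1,j=0: stock 117.9200 → up 139.1456 (V=9.9293), down 103.7696 (V=0.0000). Price 5.0920; hedge Δ=0.2807, bond B=-28.0058.
  t=1,j=1: stock 158.1200 → up 186.5816 (V=44.6758), down 139.1456 (V=9.9293). Price 27.3662; hedge Δ=0.7325, bond B=-88.4554.
  t=0,j=0: stock 134.0000 → up 158.1200 (V=27.3662), down 117.9200 (V=5.0920). Price 16.3188; hedge Δ=0.5541, bond B=-57.9285.
Check: Δ(0,0)·S0 + B(0,0) = 16.3188 = V0.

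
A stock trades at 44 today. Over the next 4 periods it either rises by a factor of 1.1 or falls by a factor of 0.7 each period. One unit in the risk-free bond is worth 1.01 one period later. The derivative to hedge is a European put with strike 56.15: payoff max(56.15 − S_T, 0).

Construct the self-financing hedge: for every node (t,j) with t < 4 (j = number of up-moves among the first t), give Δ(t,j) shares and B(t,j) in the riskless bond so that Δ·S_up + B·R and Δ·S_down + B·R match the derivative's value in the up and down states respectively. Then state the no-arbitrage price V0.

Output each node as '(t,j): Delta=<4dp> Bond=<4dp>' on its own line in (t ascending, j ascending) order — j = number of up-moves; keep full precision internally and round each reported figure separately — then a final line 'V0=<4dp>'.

Since d<R<u, set p* = (R−d)/(u−d) = 0.7750; price each node as the discounted p*-expectation of its children.
At expiry t=4: V(4,0)=45.5856, V(4,1)=39.5488, V(4,2)=30.0624, V(4,3)=15.1552, V(4,4)=0.0000
(3,0): S=15.0920. Δ = (V_up−V_dn)/(S_up−S_dn) = (39.5488−45.5856)/(16.6012−10.5644) = -1.0000. V = [p*·39.5488 + (1−p*)·45.5856]/1.01 = 40.5021. B = V − Δ·S = 55.5941.
(3,1): S=23.7160. Δ = (V_up−V_dn)/(S_up−S_dn) = (30.0624−39.5488)/(26.0876−16.6012) = -1.0000. V = [p*·30.0624 + (1−p*)·39.5488]/1.01 = 31.8781. B = V − Δ·S = 55.5941.
(3,2): S=37.2680. Δ = (V_up−V_dn)/(S_up−S_dn) = (15.1552−30.0624)/(40.9948−26.0876) = -1.0000. V = [p*·15.1552 + (1−p*)·30.0624]/1.01 = 18.3261. B = V − Δ·S = 55.5941.
(3,3): S=58.5640. Δ = (V_up−V_dn)/(S_up−S_dn) = (0.0000−15.1552)/(64.4204−40.9948) = -0.6470. V = [p*·0.0000 + (1−p*)·15.1552]/1.01 = 3.3762. B = V − Δ·S = 41.2642.
(2,0): S=21.5600. Δ = (V_up−V_dn)/(S_up−S_dn) = (31.8781−40.5021)/(23.7160−15.0920) = -1.0000. V = [p*·31.8781 + (1−p*)·40.5021]/1.01 = 33.4836. B = V − Δ·S = 55.0436.
(2,1): S=33.8800. Δ = (V_up−V_dn)/(S_up−S_dn) = (18.3261−31.8781)/(37.2680−23.7160) = -1.0000. V = [p*·18.3261 + (1−p*)·31.8781]/1.01 = 21.1636. B = V − Δ·S = 55.0436.
(2,2): S=53.2400. Δ = (V_up−V_dn)/(S_up−S_dn) = (3.3762−18.3261)/(58.5640−37.2680) = -0.7020. V = [p*·3.3762 + (1−p*)·18.3261]/1.01 = 6.6732. B = V − Δ·S = 44.0479.
(1,0): S=30.8000. Δ = (V_up−V_dn)/(S_up−S_dn) = (21.1636−33.4836)/(33.8800−21.5600) = -1.0000. V = [p*·21.1636 + (1−p*)·33.4836]/1.01 = 23.6986. B = V − Δ·S = 54.4986.
(1,1): S=48.4000. Δ = (V_up−V_dn)/(S_up−S_dn) = (6.6732−21.1636)/(53.2400−33.8800) = -0.7485. V = [p*·6.6732 + (1−p*)·21.1636]/1.01 = 9.8352. B = V − Δ·S = 46.0613.
(0,0): S=44.0000. Δ = (V_up−V_dn)/(S_up−S_dn) = (9.8352−23.6986)/(48.4000−30.8000) = -0.7877. V = [p*·9.8352 + (1−p*)·23.6986]/1.01 = 12.8262. B = V − Δ·S = 47.4849.
Each (Δ,B) replicates both successor values, so the strategy is self-financing and V0 is arbitrage-free.

(0,0): Delta=-0.7877 Bond=47.4849
(1,0): Delta=-1.0000 Bond=54.4986
(1,1): Delta=-0.7485 Bond=46.0613
(2,0): Delta=-1.0000 Bond=55.0436
(2,1): Delta=-1.0000 Bond=55.0436
(2,2): Delta=-0.7020 Bond=44.0479
(3,0): Delta=-1.0000 Bond=55.5941
(3,1): Delta=-1.0000 Bond=55.5941
(3,2): Delta=-1.0000 Bond=55.5941
(3,3): Delta=-0.6470 Bond=41.2642
V0=12.8262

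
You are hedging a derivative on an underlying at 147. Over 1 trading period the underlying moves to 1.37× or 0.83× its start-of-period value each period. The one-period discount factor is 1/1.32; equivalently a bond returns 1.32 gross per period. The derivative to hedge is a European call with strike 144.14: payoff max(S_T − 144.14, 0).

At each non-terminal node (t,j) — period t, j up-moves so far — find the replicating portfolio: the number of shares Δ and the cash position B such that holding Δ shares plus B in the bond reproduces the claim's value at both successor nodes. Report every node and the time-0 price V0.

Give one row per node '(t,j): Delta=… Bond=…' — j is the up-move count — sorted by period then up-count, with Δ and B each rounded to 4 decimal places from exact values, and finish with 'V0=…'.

(0,0): Delta=0.7212 Bond=-66.6632
V0=39.3554

The replicating-portfolio and risk-neutral prices coincide; use p* = (1.32−0.83)/(1.37−0.83) = 0.9074 for the latter.
Payoff layer (t=1): V(1,0)=0.0000, V(1,1)=57.2500
Node (0,0) S=147.0000: V=(p*·57.2500+(1−p*)·0.0000)/1.32=39.3554; Δ=(57.2500−0.0000)/(201.3900−122.0100)=0.7212; B=V−Δ·S=-66.6632
Root portfolio cost Δ·147+B reproduces V0=39.3554.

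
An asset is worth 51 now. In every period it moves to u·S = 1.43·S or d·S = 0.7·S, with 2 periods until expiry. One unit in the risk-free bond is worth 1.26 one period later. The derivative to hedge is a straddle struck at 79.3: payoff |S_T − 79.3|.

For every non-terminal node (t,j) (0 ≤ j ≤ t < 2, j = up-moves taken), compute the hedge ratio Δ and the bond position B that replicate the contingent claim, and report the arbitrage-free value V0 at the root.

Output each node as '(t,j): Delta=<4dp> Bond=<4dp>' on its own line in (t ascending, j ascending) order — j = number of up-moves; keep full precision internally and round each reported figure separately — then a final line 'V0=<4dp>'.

(0,0): Delta=-0.1827 Bond=26.7920
(1,0): Delta=-1.0000 Bond=62.9365
(1,1): Delta=-0.0612 Bond=24.9001
V0=17.4757

Since d<R<u, set p* = (R−d)/(u−d) = 0.7671; price each node as the discounted p*-expectation of its children.
At expiry t=2: V(2,0)=54.3100, V(2,1)=28.2490, V(2,2)=24.9899
(1,0): S=35.7000. Δ = (V_up−V_dn)/(S_up−S_dn) = (28.2490−54.3100)/(51.0510−24.9900) = -1.0000. V = [p*·28.2490 + (1−p*)·54.3100]/1.26 = 27.2365. B = V − Δ·S = 62.9365.
(1,1): S=72.9300. Δ = (V_up−V_dn)/(S_up−S_dn) = (24.9899−28.2490)/(104.2899−51.0510) = -0.0612. V = [p*·24.9899 + (1−p*)·28.2490]/1.26 = 20.4356. B = V − Δ·S = 24.9001.
(0,0): S=51.0000. Δ = (V_up−V_dn)/(S_up−S_dn) = (20.4356−27.2365)/(72.9300−35.7000) = -0.1827. V = [p*·20.4356 + (1−p*)·27.2365]/1.26 = 17.4757. B = V − Δ·S = 26.7920.
Each (Δ,B) replicates both successor values, so the strategy is self-financing and V0 is arbitrage-free.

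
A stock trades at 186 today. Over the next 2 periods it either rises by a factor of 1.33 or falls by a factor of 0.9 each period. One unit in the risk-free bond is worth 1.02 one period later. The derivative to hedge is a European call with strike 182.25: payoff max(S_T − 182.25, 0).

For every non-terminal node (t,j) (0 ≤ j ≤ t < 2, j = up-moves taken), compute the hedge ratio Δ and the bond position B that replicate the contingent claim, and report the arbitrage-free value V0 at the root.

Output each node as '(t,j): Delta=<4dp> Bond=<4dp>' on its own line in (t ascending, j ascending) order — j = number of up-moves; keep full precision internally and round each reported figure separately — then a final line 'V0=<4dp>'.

Since d<R<u, set p* = (R−d)/(u−d) = 0.2791; price each node as the discounted p*-expectation of its children.
At expiry t=2: V(2,0)=0.0000, V(2,1)=40.3920, V(2,2)=146.7654
  t=1,j=0: stock 167.4000 → up 222.6420 (V=40.3920), down 150.6600 (V=0.0000). Price 11.0512; hedge Δ=0.5611, bond B=-82.8837.
  t=1,j=1: stock 247.3800 → up 329.0154 (V=146.7654), down 222.6420 (V=40.3920). Price 68.7035; hedge Δ=1.0000, bond B=-178.6765.
  t=0,j=0: stock 186.0000 → up 247.3800 (V=68.7035), down 167.4000 (V=11.0512). Price 26.6080; hedge Δ=0.7208, bond B=-107.4672.
Root portfolio cost Δ·186+B reproduces V0=26.6080.

(0,0): Delta=0.7208 Bond=-107.4672
(1,0): Delta=0.5611 Bond=-82.8837
(1,1): Delta=1.0000 Bond=-178.6765
V0=26.6080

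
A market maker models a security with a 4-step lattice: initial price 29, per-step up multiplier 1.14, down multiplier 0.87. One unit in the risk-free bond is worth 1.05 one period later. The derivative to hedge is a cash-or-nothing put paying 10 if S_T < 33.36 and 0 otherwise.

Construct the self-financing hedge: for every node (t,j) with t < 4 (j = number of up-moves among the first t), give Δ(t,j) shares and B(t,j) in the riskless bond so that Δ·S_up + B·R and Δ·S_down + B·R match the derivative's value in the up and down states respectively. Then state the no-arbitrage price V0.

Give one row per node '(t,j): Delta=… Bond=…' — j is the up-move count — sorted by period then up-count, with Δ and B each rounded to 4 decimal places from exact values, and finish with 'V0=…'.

Since d<R<u, set p* = (R−d)/(u−d) = 0.6667; price each node as the discounted p*-expectation of its children.
Terminal payoffs: V(4,0)=10.0000, V(4,1)=10.0000, V(4,2)=10.0000, V(4,3)=0.0000, V(4,4)=0.0000
Node (3,0) S=19.0966: V=(p*·10.0000+(1−p*)·10.0000)/1.05=9.5238; Δ=(10.0000−10.0000)/(21.7701−16.6140)=0.0000; B=V−Δ·S=9.5238
Node (3,1) S=25.0231: V=(p*·10.0000+(1−p*)·10.0000)/1.05=9.5238; Δ=(10.0000−10.0000)/(28.5263−21.7701)=0.0000; B=V−Δ·S=9.5238
Node (3,2) S=32.7889: V=(p*·0.0000+(1−p*)·10.0000)/1.05=3.1746; Δ=(0.0000−10.0000)/(37.3794−28.5263)=-1.1296; B=V−Δ·S=40.2116
Node (3,3) S=42.9648: V=(p*·0.0000+(1−p*)·0.0000)/1.05=0.0000; Δ=(0.0000−0.0000)/(48.9798−37.3794)=0.0000; B=V−Δ·S=0.0000
Node (2,0) S=21.9501: V=(p*·9.5238+(1−p*)·9.5238)/1.05=9.0703; Δ=(9.5238−9.5238)/(25.0231−19.0966)=0.0000; B=V−Δ·S=9.0703
Node (2,1) S=28.7622: V=(p*·3.1746+(1−p*)·9.5238)/1.05=5.0391; Δ=(3.1746−9.5238)/(32.7889−25.0231)=-0.8176; B=V−Δ·S=28.5546
Node (2,2) S=37.6884: V=(p*·0.0000+(1−p*)·3.1746)/1.05=1.0078; Δ=(0.0000−3.1746)/(42.9648−32.7889)=-0.3120; B=V−Δ·S=12.7656
Node (1,0) S=25.2300: V=(p*·5.0391+(1−p*)·9.0703)/1.05=6.0789; Δ=(5.0391−9.0703)/(28.7622−21.9501)=-0.5918; B=V−Δ·S=21.0094
Node (1,1) S=33.0600: V=(p*·1.0078+(1−p*)·5.0391)/1.05=2.2396; Δ=(1.0078−5.0391)/(37.6884−28.7622)=-0.4516; B=V−Δ·S=17.1701
Node (0,0) S=29.0000: V=(p*·2.2396+(1−p*)·6.0789)/1.05=3.3518; Δ=(2.2396−6.0789)/(33.0600−25.2300)=-0.4903; B=V−Δ·S=17.5713
The time-0 hedge costs 3.3518, which is the no-arbitrage price.

(0,0): Delta=-0.4903 Bond=17.5713
(1,0): Delta=-0.5918 Bond=21.0094
(1,1): Delta=-0.4516 Bond=17.1701
(2,0): Delta=0.0000 Bond=9.0703
(2,1): Delta=-0.8176 Bond=28.5546
(2,2): Delta=-0.3120 Bond=12.7656
(3,0): Delta=0.0000 Bond=9.5238
(3,1): Delta=0.0000 Bond=9.5238
(3,2): Delta=-1.1296 Bond=40.2116
(3,3): Delta=0.0000 Bond=0.0000
V0=3.3518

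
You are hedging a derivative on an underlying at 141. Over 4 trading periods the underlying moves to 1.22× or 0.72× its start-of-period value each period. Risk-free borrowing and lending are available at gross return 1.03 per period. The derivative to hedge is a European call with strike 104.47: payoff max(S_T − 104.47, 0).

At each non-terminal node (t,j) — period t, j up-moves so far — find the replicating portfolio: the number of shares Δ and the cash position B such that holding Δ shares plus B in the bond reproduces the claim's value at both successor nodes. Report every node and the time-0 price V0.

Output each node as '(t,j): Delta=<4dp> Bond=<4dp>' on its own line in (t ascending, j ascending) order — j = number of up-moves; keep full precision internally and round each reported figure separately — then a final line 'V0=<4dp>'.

(0,0): Delta=0.8409 Bond=-64.2827
(1,0): Delta=0.5771 Bond=-39.4353
(1,1): Delta=0.9363 Bond=-82.6223
(2,0): Delta=0.0712 Bond=-3.6386
(2,1): Delta=0.7601 Bond=-63.2834
(2,2): Delta=1.0000 Bond=-98.4730
(3,0): Delta=0.0000 Bond=0.0000
(3,1): Delta=0.0970 Bond=-6.0448
(3,2): Delta=1.0000 Bond=-101.4272
(3,3): Delta=1.0000 Bond=-101.4272
V0=54.2814

Risk-neutral probability p* = (R−d)/(u−d) = (1.03−0.72)/(1.22−0.72) = 0.6200.
Payoff layer (t=4): V(4,0)=0.0000, V(4,1)=0.0000, V(4,2)=4.3237, V(4,3)=79.8749, V(4,4)=207.8922
  t=3,j=0: stock 52.6280 → up 64.2061 (V=0.0000), down 37.8921 (V=0.0000). Price 0.0000; hedge Δ=0.0000, bond B=0.0000.
  t=3,j=1: stock 89.1752 → up 108.7937 (V=4.3237), down 64.2061 (V=0.0000). Price 2.6026; hedge Δ=0.0970, bond B=-6.0448.
  t=3,j=2: stock 151.1024 → up 184.3449 (V=79.8749), down 108.7937 (V=4.3237). Price 49.6752; hedge Δ=1.0000, bond B=-101.4272.
  t=3,j=3: stock 256.0346 → up 312.3622 (V=207.8922), down 184.3449 (V=79.8749). Price 154.6074; hedge Δ=1.0000, bond B=-101.4272.
  t=2,j=0: stock 73.0944 → up 89.1752 (V=2.6026), down 52.6280 (V=0.0000). Price 1.5666; hedge Δ=0.0712, bond B=-3.6386.
  t=2,j=1: stock 123.8544 → up 151.1024 (V=49.6752), down 89.1752 (V=2.6026). Price 30.8618; hedge Δ=0.7601, bond B=-63.2834.
  t=2,j=2: stock 209.8644 → up 256.0346 (V=154.6074), down 151.1024 (V=49.6752). Price 111.3914; hedge Δ=1.0000, bond B=-98.4730.
  t=1,j=0: stock 101.5200 → up 123.8544 (V=30.8618), down 73.0944 (V=1.5666). Price 19.1550; hedge Δ=0.5771, bond B=-39.4353.
  t=1,j=1: stock 172.0200 → up 209.8644 (V=111.3914), down 123.8544 (V=30.8618). Price 78.4370; hedge Δ=0.9363, bond B=-82.6223.
  t=0,j=0: stock 141.0000 → up 172.0200 (V=78.4370), down 101.5200 (V=19.1550). Price 54.2814; hedge Δ=0.8409, bond B=-64.2827.
Each (Δ,B) replicates both successor values, so the strategy is self-financing and V0 is arbitrage-free.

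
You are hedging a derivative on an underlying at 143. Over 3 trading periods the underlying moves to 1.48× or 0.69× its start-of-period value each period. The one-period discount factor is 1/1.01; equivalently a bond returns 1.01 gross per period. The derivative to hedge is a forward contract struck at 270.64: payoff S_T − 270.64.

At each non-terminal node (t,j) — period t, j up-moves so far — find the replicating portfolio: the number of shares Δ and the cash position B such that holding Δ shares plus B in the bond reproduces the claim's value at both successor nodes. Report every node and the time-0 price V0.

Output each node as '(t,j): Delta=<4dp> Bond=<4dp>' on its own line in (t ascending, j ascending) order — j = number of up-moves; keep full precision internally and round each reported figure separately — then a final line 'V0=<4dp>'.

(0,0): Delta=1.0000 Bond=-262.6805
(1,0): Delta=1.0000 Bond=-265.3073
(1,1): Delta=1.0000 Bond=-265.3073
(2,0): Delta=1.0000 Bond=-267.9604
(2,1): Delta=1.0000 Bond=-267.9604
(2,2): Delta=1.0000 Bond=-267.9604
V0=-119.6805

Under the risk-neutral measure, an up-move has probability p* = (R−d)/(u−d) = 0.4051 and values discount at R = 1.01.
Terminal payoffs: V(3,0)=-223.6632, V(3,1)=-169.8782, V(3,2)=-54.5132, V(3,3)=192.9363
Node (2,0) S=68.0823: V=(p*·-169.8782+(1−p*)·-223.6632)/1.01=-199.8781; Δ=(-169.8782−-223.6632)/(100.7618−46.9768)=1.0000; B=V−Δ·S=-267.9604
Node (2,1) S=146.0316: V=(p*·-54.5132+(1−p*)·-169.8782)/1.01=-121.9288; Δ=(-54.5132−-169.8782)/(216.1268−100.7618)=1.0000; B=V−Δ·S=-267.9604
Node (2,2) S=313.2272: V=(p*·192.9363+(1−p*)·-54.5132)/1.01=45.2668; Δ=(192.9363−-54.5132)/(463.5763−216.1268)=1.0000; B=V−Δ·S=-267.9604
Node (1,0) S=98.6700: V=(p*·-121.9288+(1−p*)·-199.8781)/1.01=-166.6373; Δ=(-121.9288−-199.8781)/(146.0316−68.0823)=1.0000; B=V−Δ·S=-265.3073
Node (1,1) S=211.6400: V=(p*·45.2668+(1−p*)·-121.9288)/1.01=-53.6673; Δ=(45.2668−-121.9288)/(313.2272−146.0316)=1.0000; B=V−Δ·S=-265.3073
Node (0,0) S=143.0000: V=(p*·-53.6673+(1−p*)·-166.6373)/1.01=-119.6805; Δ=(-53.6673−-166.6373)/(211.6400−98.6700)=1.0000; B=V−Δ·S=-262.6805
Root portfolio cost Δ·143+B reproduces V0=-119.6805.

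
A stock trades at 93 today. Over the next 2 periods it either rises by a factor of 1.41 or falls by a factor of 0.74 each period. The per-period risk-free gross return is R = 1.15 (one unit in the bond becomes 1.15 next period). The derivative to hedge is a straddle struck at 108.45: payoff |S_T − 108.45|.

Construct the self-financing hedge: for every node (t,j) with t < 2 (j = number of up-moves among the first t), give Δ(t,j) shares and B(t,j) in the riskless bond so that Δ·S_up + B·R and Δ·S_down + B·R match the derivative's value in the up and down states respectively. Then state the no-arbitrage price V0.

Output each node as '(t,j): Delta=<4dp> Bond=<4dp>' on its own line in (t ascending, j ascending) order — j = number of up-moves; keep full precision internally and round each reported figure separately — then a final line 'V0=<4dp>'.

(0,0): Delta=0.3056 Bond=3.8698
(1,0): Delta=-1.0000 Bond=94.3043
(1,1): Delta=0.7402 Bond=-52.5303
V0=32.2942

Risk-neutral probability p* = (R−d)/(u−d) = (1.15−0.74)/(1.41−0.74) = 0.6119.
Terminal values V(2,·): V(2,0)=57.5232, V(2,1)=11.4138, V(2,2)=76.4433
Node (1,0) S=68.8200: V=(p*·11.4138+(1−p*)·57.5232)/1.15=25.4843; Δ=(11.4138−57.5232)/(97.0362−50.9268)=-1.0000; B=V−Δ·S=94.3043
Node (1,1) S=131.1300: V=(p*·76.4433+(1−p*)·11.4138)/1.15=44.5287; Δ=(76.4433−11.4138)/(184.8933−97.0362)=0.7402; B=V−Δ·S=-52.5303
Node (0,0) S=93.0000: V=(p*·44.5287+(1−p*)·25.4843)/1.15=32.2942; Δ=(44.5287−25.4843)/(131.1300−68.8200)=0.3056; B=V−Δ·S=3.8698
The time-0 hedge costs 32.2942, which is the no-arbitrage price.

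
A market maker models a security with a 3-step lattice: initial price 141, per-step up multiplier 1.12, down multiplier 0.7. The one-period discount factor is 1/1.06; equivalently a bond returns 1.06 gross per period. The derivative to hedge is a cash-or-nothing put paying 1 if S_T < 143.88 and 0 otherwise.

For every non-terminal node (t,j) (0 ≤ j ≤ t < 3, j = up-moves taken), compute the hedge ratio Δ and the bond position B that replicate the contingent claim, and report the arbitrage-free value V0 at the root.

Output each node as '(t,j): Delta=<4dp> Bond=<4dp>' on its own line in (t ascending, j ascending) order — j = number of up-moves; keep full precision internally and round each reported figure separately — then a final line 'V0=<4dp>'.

(0,0): Delta=-0.0110 Bond=1.8677
(1,0): Delta=0.0000 Bond=0.8900
(1,1): Delta=-0.0122 Bond=2.1614
(2,0): Delta=0.0000 Bond=0.9434
(2,1): Delta=0.0000 Bond=0.9434
(2,2): Delta=-0.0135 Bond=2.5157
V0=0.3109

Risk-neutral probability p* = (R−d)/(u−d) = (1.06−0.7)/(1.12−0.7) = 0.8571.
Terminal values V(3,·): V(3,0)=1.0000, V(3,1)=1.0000, V(3,2)=1.0000, V(3,3)=0.0000
  t=2,j=0: stock 69.0900 → up 77.3808 (V=1.0000), down 48.3630 (V=1.0000). Price 0.9434; hedge Δ=0.0000, bond B=0.9434.
  t=2,j=1: stock 110.5440 → up 123.8093 (V=1.0000), down 77.3808 (V=1.0000). Price 0.9434; hedge Δ=0.0000, bond B=0.9434.
  t=2,j=2: stock 176.8704 → up 198.0948 (V=0.0000), down 123.8093 (V=1.0000). Price 0.1348; hedge Δ=-0.0135, bond B=2.5157.
  t=1,j=0: stock 98.7000 → up 110.5440 (V=0.9434), down 69.0900 (V=0.9434). Price 0.8900; hedge Δ=0.0000, bond B=0.8900.
  t=1,j=1: stock 157.9200 → up 176.8704 (V=0.1348), down 110.5440 (V=0.9434). Price 0.2361; hedge Δ=-0.0122, bond B=2.1614.
  t=0,j=0: stock 141.0000 → up 157.9200 (V=0.2361), down 98.7000 (V=0.8900). Price 0.3109; hedge Δ=-0.0110, bond B=1.8677.
Check: Δ(0,0)·S0 + B(0,0) = 0.3109 = V0.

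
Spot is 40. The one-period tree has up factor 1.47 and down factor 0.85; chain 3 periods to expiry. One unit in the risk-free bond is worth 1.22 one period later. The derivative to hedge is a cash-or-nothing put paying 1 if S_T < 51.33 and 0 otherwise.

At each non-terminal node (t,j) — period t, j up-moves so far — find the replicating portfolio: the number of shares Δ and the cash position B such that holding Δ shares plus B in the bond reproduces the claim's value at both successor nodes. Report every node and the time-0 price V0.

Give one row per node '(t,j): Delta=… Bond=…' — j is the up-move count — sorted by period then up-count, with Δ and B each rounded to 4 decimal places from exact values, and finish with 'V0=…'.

(0,0): Delta=-0.0130 Bond=0.7179
(1,0): Delta=-0.0232 Bond=1.2216
(1,1): Delta=-0.0091 Bond=0.6423
(2,0): Delta=0.0000 Bond=0.8197
(2,1): Delta=-0.0323 Bond=1.9434
(2,2): Delta=0.0000 Bond=0.0000
V0=0.1964

Since d<R<u, set p* = (R−d)/(u−d) = 0.5968; price each node as the discounted p*-expectation of its children.
Terminal values V(3,·): V(3,0)=1.0000, V(3,1)=1.0000, V(3,2)=0.0000, V(3,3)=0.0000
Node (2,0) S=28.9000: V=(p*·1.0000+(1−p*)·1.0000)/1.22=0.8197; Δ=(1.0000−1.0000)/(42.4830−24.5650)=0.0000; B=V−Δ·S=0.8197
Node (2,1) S=49.9800: V=(p*·0.0000+(1−p*)·1.0000)/1.22=0.3305; Δ=(0.0000−1.0000)/(73.4706−42.4830)=-0.0323; B=V−Δ·S=1.9434
Node (2,2) S=86.4360: V=(p*·0.0000+(1−p*)·0.0000)/1.22=0.0000; Δ=(0.0000−0.0000)/(127.0609−73.4706)=0.0000; B=V−Δ·S=0.0000
Node (1,0) S=34.0000: V=(p*·0.3305+(1−p*)·0.8197)/1.22=0.4326; Δ=(0.3305−0.8197)/(49.9800−28.9000)=-0.0232; B=V−Δ·S=1.2216
Node (1,1) S=58.8000: V=(p*·0.0000+(1−p*)·0.3305)/1.22=0.1092; Δ=(0.0000−0.3305)/(86.4360−49.9800)=-0.0091; B=V−Δ·S=0.6423
Node (0,0) S=40.0000: V=(p*·0.1092+(1−p*)·0.4326)/1.22=0.1964; Δ=(0.1092−0.4326)/(58.8000−34.0000)=-0.0130; B=V−Δ·S=0.7179
The time-0 hedge costs 0.1964, which is the no-arbitrage price.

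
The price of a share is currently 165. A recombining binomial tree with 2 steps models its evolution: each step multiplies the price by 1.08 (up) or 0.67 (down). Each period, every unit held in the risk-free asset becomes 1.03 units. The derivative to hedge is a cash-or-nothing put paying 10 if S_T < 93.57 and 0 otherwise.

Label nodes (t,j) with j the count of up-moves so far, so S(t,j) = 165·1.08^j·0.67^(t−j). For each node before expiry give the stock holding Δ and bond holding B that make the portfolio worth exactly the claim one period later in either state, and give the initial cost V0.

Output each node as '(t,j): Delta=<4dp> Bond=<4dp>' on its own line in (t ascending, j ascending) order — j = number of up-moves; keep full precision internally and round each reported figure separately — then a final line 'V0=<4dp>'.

(0,0): Delta=-0.0175 Bond=3.0280
(1,0): Delta=-0.2206 Bond=25.5742
(1,1): Delta=0.0000 Bond=0.0000
V0=0.1402

No-arbitrage ⇒ martingale measure with p* = (R−d)/(u−d) = 0.8780.
Terminal values V(2,·): V(2,0)=10.0000, V(2,1)=0.0000, V(2,2)=0.0000
Node (1,0) S=110.5500: V=(p*·0.0000+(1−p*)·10.0000)/1.03=1.1840; Δ=(0.0000−10.0000)/(119.3940−74.0685)=-0.2206; B=V−Δ·S=25.5742
Node (1,1) S=178.2000: V=(p*·0.0000+(1−p*)·0.0000)/1.03=0.0000; Δ=(0.0000−0.0000)/(192.4560−119.3940)=0.0000; B=V−Δ·S=0.0000
Node (0,0) S=165.0000: V=(p*·0.0000+(1−p*)·1.1840)/1.03=0.1402; Δ=(0.0000−1.1840)/(178.2000−110.5500)=-0.0175; B=V−Δ·S=3.0280
Self-financing check: at every node Δ·S+B equals the discounted successor values.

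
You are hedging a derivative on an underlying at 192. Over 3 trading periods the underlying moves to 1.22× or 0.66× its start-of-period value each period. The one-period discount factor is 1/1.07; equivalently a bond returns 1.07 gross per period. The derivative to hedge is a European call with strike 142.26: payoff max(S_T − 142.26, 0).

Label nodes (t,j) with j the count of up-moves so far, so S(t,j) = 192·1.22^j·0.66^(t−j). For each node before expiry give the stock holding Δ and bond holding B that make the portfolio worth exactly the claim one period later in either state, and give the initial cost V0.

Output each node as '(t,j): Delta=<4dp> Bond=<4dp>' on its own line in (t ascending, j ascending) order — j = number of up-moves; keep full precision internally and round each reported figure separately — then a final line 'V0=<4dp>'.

(0,0): Delta=0.8445 Bond=-79.7374
(1,0): Delta=0.4469 Bond=-34.9329
(1,1): Delta=0.9232 Bond=-103.7530
(2,0): Delta=0.0000 Bond=0.0000
(2,1): Delta=0.5354 Bond=-51.0531
(2,2): Delta=1.0000 Bond=-132.9533
V0=82.4138

Risk-neutral probability p* = (R−d)/(u−d) = (1.07−0.66)/(1.22−0.66) = 0.7321.
Terminal payoffs: V(3,0)=0.0000, V(3,1)=0.0000, V(3,2)=46.3500, V(3,3)=206.3828
  t=2,j=0: stock 83.6352 → up 102.0349 (V=0.0000), down 55.1992 (V=0.0000). Price 0.0000; hedge Δ=0.0000, bond B=0.0000.
  t=2,j=1: stock 154.5984 → up 188.6100 (V=46.3500), down 102.0349 (V=0.0000). Price 31.7148; hedge Δ=0.5354, bond B=-51.0531.
  t=2,j=2: stock 285.7728 → up 348.6428 (V=206.3828), down 188.6100 (V=46.3500). Price 152.8195; hedge Δ=1.0000, bond B=-132.9533.
  t=1,j=0: stock 126.7200 → up 154.5984 (V=31.7148), down 83.6352 (V=0.0000). Price 21.7007; hedge Δ=0.4469, bond B=-34.9329.
  t=1,j=1: stock 234.2400 → up 285.7728 (V=152.8195), down 154.5984 (V=31.7148). Price 112.5054; hedge Δ=0.9232, bond B=-103.7530.
  t=0,j=0: stock 192.0000 → up 234.2400 (V=112.5054), down 126.7200 (V=21.7007). Price 82.4138; hedge Δ=0.8445, bond B=-79.7374.
Root portfolio cost Δ·192+B reproduces V0=82.4138.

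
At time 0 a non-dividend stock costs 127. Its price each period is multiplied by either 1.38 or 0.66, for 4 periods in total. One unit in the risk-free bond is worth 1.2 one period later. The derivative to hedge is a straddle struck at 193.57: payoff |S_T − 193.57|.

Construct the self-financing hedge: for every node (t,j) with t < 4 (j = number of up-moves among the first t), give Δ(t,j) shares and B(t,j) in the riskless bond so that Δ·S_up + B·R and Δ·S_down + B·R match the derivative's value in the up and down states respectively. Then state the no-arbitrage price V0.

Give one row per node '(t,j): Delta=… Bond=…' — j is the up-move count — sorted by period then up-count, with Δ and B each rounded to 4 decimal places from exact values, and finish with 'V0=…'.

(0,0): Delta=0.4259 Bond=4.6214
(1,0): Delta=-0.6542 Bond=96.0765
(1,1): Delta=0.5981 Bond=-24.6313
(2,0): Delta=-1.0000 Bond=134.4236
(2,1): Delta=-0.5990 Bond=108.9145
(2,2): Delta=0.7889 Bond=-75.7148
(3,0): Delta=-1.0000 Bond=161.3083
(3,1): Delta=-1.0000 Bond=161.3083
(3,2): Delta=-0.5351 Bond=120.4938
(3,3): Delta=1.0000 Bond=-161.3083
V0=58.7099

Since d<R<u, set p* = (R−d)/(u−d) = 0.7500; price each node as the discounted p*-expectation of its children.
Terminal payoffs: V(4,0)=169.4721, V(4,1)=143.1835, V(4,2)=88.2163, V(4,3)=26.7150, V(4,4)=267.0259
  t=3,j=0: stock 36.5120 → up 50.3865 (V=143.1835), down 24.0979 (V=169.4721). Price 124.7963; hedge Δ=-1.0000, bond B=161.3083.
  t=3,j=1: stock 76.3433 → up 105.3537 (V=88.2163), down 50.3865 (V=143.1835). Price 84.9651; hedge Δ=-1.0000, bond B=161.3083.
  t=3,j=2: stock 159.6268 → up 220.2850 (V=26.7150), down 105.3537 (V=88.2163). Price 35.0753; hedge Δ=-0.5351, bond B=120.4938.
  t=3,j=3: stock 333.7651 → up 460.5959 (V=267.0259), down 220.2850 (V=26.7150). Price 172.4568; hedge Δ=1.0000, bond B=-161.3083.
  t=2,j=0: stock 55.3212 → up 76.3433 (V=84.9651), down 36.5120 (V=124.7963). Price 79.1024; hedge Δ=-1.0000, bond B=134.4236.
  t=2,j=1: stock 115.6716 → up 159.6268 (V=35.0753), down 76.3433 (V=84.9651). Price 39.6231; hedge Δ=-0.5990, bond B=108.9145.
  t=2,j=2: stock 241.8588 → up 333.7651 (V=172.4568), down 159.6268 (V=35.0753). Price 115.0929; hedge Δ=0.7889, bond B=-75.7148.
  t=1,j=0: stock 83.8200 → up 115.6716 (V=39.6231), down 55.3212 (V=79.1024). Price 41.2441; hedge Δ=-0.6542, bond B=96.0765.
  t=1,j=1: stock 175.2600 → up 241.8588 (V=115.0929), down 115.6716 (V=39.6231). Price 80.1878; hedge Δ=0.5981, bond B=-24.6313.
  t=0,j=0: stock 127.0000 → up 175.2600 (V=80.1878), down 83.8200 (V=41.2441). Price 58.7099; hedge Δ=0.4259, bond B=4.6214.
Self-financing check: at every node Δ·S+B equals the discounted successor values.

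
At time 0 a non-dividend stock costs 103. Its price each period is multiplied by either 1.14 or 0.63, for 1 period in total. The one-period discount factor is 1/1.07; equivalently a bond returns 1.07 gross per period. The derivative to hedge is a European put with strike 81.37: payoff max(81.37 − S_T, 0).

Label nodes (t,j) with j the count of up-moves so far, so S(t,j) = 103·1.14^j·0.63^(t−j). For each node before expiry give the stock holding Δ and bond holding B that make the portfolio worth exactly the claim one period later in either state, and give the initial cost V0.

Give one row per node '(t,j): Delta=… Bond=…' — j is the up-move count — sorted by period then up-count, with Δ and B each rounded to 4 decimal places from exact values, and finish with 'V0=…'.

Under the risk-neutral measure, an up-move has probability p* = (R−d)/(u−d) = 0.8627 and values discount at R = 1.07.
Terminal payoffs: V(1,0)=16.4800, V(1,1)=0.0000
  t=0,j=0: stock 103.0000 → up 117.4200 (V=0.0000), down 64.8900 (V=16.4800). Price 2.1140; hedge Δ=-0.3137, bond B=34.4277.
The time-0 hedge costs 2.1140, which is the no-arbitrage price.

(0,0): Delta=-0.3137 Bond=34.4277
V0=2.1140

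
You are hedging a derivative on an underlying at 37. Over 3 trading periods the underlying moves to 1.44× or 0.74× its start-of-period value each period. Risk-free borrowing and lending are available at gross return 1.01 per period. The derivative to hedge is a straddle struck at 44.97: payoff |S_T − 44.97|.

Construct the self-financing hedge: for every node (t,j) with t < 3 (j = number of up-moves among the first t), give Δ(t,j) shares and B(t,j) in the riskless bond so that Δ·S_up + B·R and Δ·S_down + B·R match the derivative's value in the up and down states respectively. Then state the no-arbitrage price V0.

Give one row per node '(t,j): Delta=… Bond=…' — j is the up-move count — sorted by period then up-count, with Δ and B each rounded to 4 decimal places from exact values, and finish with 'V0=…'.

The replicating-portfolio and risk-neutral prices coincide; use p* = (1.01−0.74)/(1.44−0.74) = 0.3857 for the latter.
Terminal values V(3,·): V(3,0)=29.9767, V(3,1)=15.7939, V(3,2)=11.8052, V(3,3)=65.5114
  t=2,j=0: stock 20.2612 → up 29.1761 (V=15.7939), down 14.9933 (V=29.9767). Price 24.2636; hedge Δ=-1.0000, bond B=44.5248.
  t=2,j=1: stock 39.4272 → up 56.7752 (V=11.8052), down 29.1761 (V=15.7939). Price 14.1142; hedge Δ=-0.1445, bond B=19.8124.
  t=2,j=2: stock 76.7232 → up 110.4814 (V=65.5114), down 56.7752 (V=11.8052). Price 32.1984; hedge Δ=1.0000, bond B=-44.5248.
  t=1,j=0: stock 27.3800 → up 39.4272 (V=14.1142), down 20.2612 (V=24.2636). Price 20.1473; hedge Δ=-0.5295, bond B=34.6464.
  t=1,j=1: stock 53.2800 → up 76.7232 (V=32.1984), down 39.4272 (V=14.1142). Price 20.8808; hedge Δ=0.4849, bond B=-4.9538.
  t=0,j=0: stock 37.0000 → up 53.2800 (V=20.8808), down 27.3800 (V=20.1473). Price 20.2280; hedge Δ=0.0283, bond B=19.1802.
Check: Δ(0,0)·S0 + B(0,0) = 20.2280 = V0.

(0,0): Delta=0.0283 Bond=19.1802
(1,0): Delta=-0.5295 Bond=34.6464
(1,1): Delta=0.4849 Bond=-4.9538
(2,0): Delta=-1.0000 Bond=44.5248
(2,1): Delta=-0.1445 Bond=19.8124
(2,2): Delta=1.0000 Bond=-44.5248
V0=20.2280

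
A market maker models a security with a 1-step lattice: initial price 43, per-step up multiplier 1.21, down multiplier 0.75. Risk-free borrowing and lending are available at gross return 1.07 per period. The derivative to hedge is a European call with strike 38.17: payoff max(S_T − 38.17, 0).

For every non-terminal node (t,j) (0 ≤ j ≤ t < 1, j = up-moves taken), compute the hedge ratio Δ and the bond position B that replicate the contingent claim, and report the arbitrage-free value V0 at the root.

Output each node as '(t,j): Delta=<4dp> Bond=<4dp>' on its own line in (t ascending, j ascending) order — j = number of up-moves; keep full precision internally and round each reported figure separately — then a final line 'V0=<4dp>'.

(0,0): Delta=0.7007 Bond=-21.1195
V0=9.0110

Risk-neutral probability p* = (R−d)/(u−d) = (1.07−0.75)/(1.21−0.75) = 0.6957.
Terminal values V(1,·): V(1,0)=0.0000, V(1,1)=13.8600
  t=0,j=0: stock 43.0000 → up 52.0300 (V=13.8600), down 32.2500 (V=0.0000). Price 9.0110; hedge Δ=0.7007, bond B=-21.1195.
Each (Δ,B) replicates both successor values, so the strategy is self-financing and V0 is arbitrage-free.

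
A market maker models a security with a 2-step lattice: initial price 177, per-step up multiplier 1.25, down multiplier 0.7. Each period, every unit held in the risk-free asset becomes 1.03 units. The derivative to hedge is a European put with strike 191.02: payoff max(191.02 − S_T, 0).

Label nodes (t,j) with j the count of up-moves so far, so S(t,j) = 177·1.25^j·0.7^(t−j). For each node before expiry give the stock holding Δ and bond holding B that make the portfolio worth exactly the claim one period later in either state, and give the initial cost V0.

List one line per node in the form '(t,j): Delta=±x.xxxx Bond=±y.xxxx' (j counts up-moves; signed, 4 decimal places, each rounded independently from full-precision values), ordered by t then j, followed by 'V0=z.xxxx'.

(0,0): Delta=-0.4881 Bond=118.4811
(1,0): Delta=-1.0000 Bond=185.4563
(1,1): Delta=-0.2970 Bond=79.7551
V0=32.0822

Since d<R<u, set p* = (R−d)/(u−d) = 0.6000; price each node as the discounted p*-expectation of its children.
At expiry t=2: V(2,0)=104.2900, V(2,1)=36.1450, V(2,2)=0.0000
(1,0): S=123.9000. Δ = (V_up−V_dn)/(S_up−S_dn) = (36.1450−104.2900)/(154.8750−86.7300) = -1.0000. V = [p*·36.1450 + (1−p*)·104.2900]/1.03 = 61.5563. B = V − Δ·S = 185.4563.
(1,1): S=221.2500. Δ = (V_up−V_dn)/(S_up−S_dn) = (0.0000−36.1450)/(276.5625−154.8750) = -0.2970. V = [p*·0.0000 + (1−p*)·36.1450]/1.03 = 14.0369. B = V − Δ·S = 79.7551.
(0,0): S=177.0000. Δ = (V_up−V_dn)/(S_up−S_dn) = (14.0369−61.5563)/(221.2500−123.9000) = -0.4881. V = [p*·14.0369 + (1−p*)·61.5563]/1.03 = 32.0822. B = V − Δ·S = 118.4811.
Root portfolio cost Δ·177+B reproduces V0=32.0822.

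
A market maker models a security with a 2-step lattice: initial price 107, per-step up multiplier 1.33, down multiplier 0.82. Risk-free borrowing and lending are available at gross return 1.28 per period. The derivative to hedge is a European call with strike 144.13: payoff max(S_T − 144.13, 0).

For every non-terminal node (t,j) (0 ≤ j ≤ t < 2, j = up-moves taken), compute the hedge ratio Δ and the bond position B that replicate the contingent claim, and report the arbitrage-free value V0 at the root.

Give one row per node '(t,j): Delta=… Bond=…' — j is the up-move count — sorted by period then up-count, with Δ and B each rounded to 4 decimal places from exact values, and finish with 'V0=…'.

(0,0): Delta=0.5829 Bond=-39.9572
(1,0): Delta=0.0000 Bond=0.0000
(1,1): Delta=0.6220 Bond=-56.7045
V0=22.4150

The replicating-portfolio and risk-neutral prices coincide; use p* = (1.28−0.82)/(1.33−0.82) = 0.9020 for the latter.
Terminal values V(2,·): V(2,0)=0.0000, V(2,1)=0.0000, V(2,2)=45.1423
Node (1,0) S=87.7400: V=(p*·0.0000+(1−p*)·0.0000)/1.28=0.0000; Δ=(0.0000−0.0000)/(116.6942−71.9468)=0.0000; B=V−Δ·S=0.0000
Node (1,1) S=142.3100: V=(p*·45.1423+(1−p*)·0.0000)/1.28=31.8098; Δ=(45.1423−0.0000)/(189.2723−116.6942)=0.6220; B=V−Δ·S=-56.7045
Node (0,0) S=107.0000: V=(p*·31.8098+(1−p*)·0.0000)/1.28=22.4150; Δ=(31.8098−0.0000)/(142.3100−87.7400)=0.5829; B=V−Δ·S=-39.9572
Self-financing check: at every node Δ·S+B equals the discounted successor values.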